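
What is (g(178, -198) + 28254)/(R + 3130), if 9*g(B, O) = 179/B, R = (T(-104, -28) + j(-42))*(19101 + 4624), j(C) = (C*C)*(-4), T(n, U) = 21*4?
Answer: -45263087/264982927140 ≈ -0.00017082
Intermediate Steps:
T(n, U) = 84
j(C) = -4*C² (j(C) = C²*(-4) = -4*C²)
R = -165410700 (R = (84 - 4*(-42)²)*(19101 + 4624) = (84 - 4*1764)*23725 = (84 - 7056)*23725 = -6972*23725 = -165410700)
g(B, O) = 179/(9*B) (g(B, O) = (179/B)/9 = 179/(9*B))
(g(178, -198) + 28254)/(R + 3130) = ((179/9)/178 + 28254)/(-165410700 + 3130) = ((179/9)*(1/178) + 28254)/(-165407570) = (179/1602 + 28254)*(-1/165407570) = (45263087/1602)*(-1/165407570) = -45263087/264982927140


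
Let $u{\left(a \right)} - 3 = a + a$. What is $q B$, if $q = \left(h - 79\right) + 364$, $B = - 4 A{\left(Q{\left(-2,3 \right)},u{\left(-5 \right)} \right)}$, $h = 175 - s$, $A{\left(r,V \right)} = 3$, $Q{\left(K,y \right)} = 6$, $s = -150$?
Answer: $-7320$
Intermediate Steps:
$u{\left(a \right)} = 3 + 2 a$ ($u{\left(a \right)} = 3 + \left(a + a\right) = 3 + 2 a$)
$h = 325$ ($h = 175 - -150 = 175 + 150 = 325$)
$B = -12$ ($B = \left(-4\right) 3 = -12$)
$q = 610$ ($q = \left(325 - 79\right) + 364 = 246 + 364 = 610$)
$q B = 610 \left(-12\right) = -7320$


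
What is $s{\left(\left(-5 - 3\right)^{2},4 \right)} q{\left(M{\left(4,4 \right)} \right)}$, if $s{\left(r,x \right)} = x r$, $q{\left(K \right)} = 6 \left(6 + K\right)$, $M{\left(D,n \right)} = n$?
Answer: $15360$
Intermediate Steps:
$q{\left(K \right)} = 36 + 6 K$
$s{\left(r,x \right)} = r x$
$s{\left(\left(-5 - 3\right)^{2},4 \right)} q{\left(M{\left(4,4 \right)} \right)} = \left(-5 - 3\right)^{2} \cdot 4 \left(36 + 6 \cdot 4\right) = \left(-8\right)^{2} \cdot 4 \left(36 + 24\right) = 64 \cdot 4 \cdot 60 = 256 \cdot 60 = 15360$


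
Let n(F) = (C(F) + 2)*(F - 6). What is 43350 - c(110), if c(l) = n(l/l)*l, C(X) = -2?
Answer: 43350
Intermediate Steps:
n(F) = 0 (n(F) = (-2 + 2)*(F - 6) = 0*(-6 + F) = 0)
c(l) = 0 (c(l) = 0*l = 0)
43350 - c(110) = 43350 - 1*0 = 43350 + 0 = 43350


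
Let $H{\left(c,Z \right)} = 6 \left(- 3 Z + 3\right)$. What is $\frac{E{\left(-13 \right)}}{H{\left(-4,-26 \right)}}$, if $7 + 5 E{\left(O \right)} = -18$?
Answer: $- \frac{5}{486} \approx -0.010288$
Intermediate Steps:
$H{\left(c,Z \right)} = 18 - 18 Z$ ($H{\left(c,Z \right)} = 6 \left(3 - 3 Z\right) = 18 - 18 Z$)
$E{\left(O \right)} = -5$ ($E{\left(O \right)} = - \frac{7}{5} + \frac{1}{5} \left(-18\right) = - \frac{7}{5} - \frac{18}{5} = -5$)
$\frac{E{\left(-13 \right)}}{H{\left(-4,-26 \right)}} = - \frac{5}{18 - -468} = - \frac{5}{18 + 468} = - \frac{5}{486}$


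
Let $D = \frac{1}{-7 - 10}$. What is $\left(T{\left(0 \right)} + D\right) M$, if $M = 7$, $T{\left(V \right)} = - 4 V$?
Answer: $- \frac{7}{17} \approx -0.41176$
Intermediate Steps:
$D = - \frac{1}{17}$ ($D = \frac{1}{-17} = - \frac{1}{17} \approx -0.058824$)
$\left(T{\left(0 \right)} + D\right) M = \left(\left(-4\right) 0 - \frac{1}{17}\right) 7 = \left(0 - \frac{1}{17}\right) 7 = \left(- \frac{1}{17}\right) 7 = - \frac{7}{17}$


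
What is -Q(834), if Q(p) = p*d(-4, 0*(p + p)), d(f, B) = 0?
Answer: 0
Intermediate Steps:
Q(p) = 0 (Q(p) = p*0 = 0)
-Q(834) = -1*0 = 0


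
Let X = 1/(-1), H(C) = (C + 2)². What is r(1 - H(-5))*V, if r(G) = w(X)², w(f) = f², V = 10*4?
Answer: 40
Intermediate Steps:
V = 40
H(C) = (2 + C)²
X = -1
r(G) = 1 (r(G) = ((-1)²)² = 1² = 1)
r(1 - H(-5))*V = 1*40 = 40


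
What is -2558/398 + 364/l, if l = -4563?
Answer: -454501/69849 ≈ -6.5069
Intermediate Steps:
-2558/398 + 364/l = -2558/398 + 364/(-4563) = -2558*1/398 + 364*(-1/4563) = -1279/199 - 28/351 = -454501/69849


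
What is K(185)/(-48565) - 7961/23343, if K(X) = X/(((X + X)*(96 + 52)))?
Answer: -114441308983/335561227320 ≈ -0.34104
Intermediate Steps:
K(X) = 1/296 (K(X) = X/(((2*X)*148)) = X/((296*X)) = X*(1/(296*X)) = 1/296)
K(185)/(-48565) - 7961/23343 = (1/296)/(-48565) - 7961/23343 = (1/296)*(-1/48565) - 7961*1/23343 = -1/14375240 - 7961/23343 = -114441308983/335561227320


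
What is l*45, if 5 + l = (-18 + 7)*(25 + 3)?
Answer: -14085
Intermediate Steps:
l = -313 (l = -5 + (-18 + 7)*(25 + 3) = -5 - 11*28 = -5 - 308 = -313)
l*45 = -313*45 = -14085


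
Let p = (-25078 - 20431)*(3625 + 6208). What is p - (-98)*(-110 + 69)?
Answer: -447494015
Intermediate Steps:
p = -447489997 (p = -45509*9833 = -447489997)
p - (-98)*(-110 + 69) = -447489997 - (-98)*(-110 + 69) = -447489997 - (-98)*(-41) = -447489997 - 1*4018 = -447489997 - 4018 = -447494015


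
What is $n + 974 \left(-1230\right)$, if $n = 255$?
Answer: $-1197765$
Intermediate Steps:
$n + 974 \left(-1230\right) = 255 + 974 \left(-1230\right) = 255 - 1198020 = -1197765$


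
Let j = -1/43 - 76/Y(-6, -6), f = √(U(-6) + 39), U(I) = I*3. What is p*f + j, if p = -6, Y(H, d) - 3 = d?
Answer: 3265/129 - 6*√21 ≈ -2.1854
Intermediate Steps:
Y(H, d) = 3 + d
U(I) = 3*I
f = √21 (f = √(3*(-6) + 39) = √(-18 + 39) = √21 ≈ 4.5826)
j = 3265/129 (j = -1/43 - 76/(3 - 6) = -1*1/43 - 76/(-3) = -1/43 - 76*(-⅓) = -1/43 + 76/3 = 3265/129 ≈ 25.310)
p*f + j = -6*√21 + 3265/129 = 3265/129 - 6*√21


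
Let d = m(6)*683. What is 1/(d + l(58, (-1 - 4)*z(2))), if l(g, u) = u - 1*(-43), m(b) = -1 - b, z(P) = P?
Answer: -1/4748 ≈ -0.00021061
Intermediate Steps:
d = -4781 (d = (-1 - 1*6)*683 = (-1 - 6)*683 = -7*683 = -4781)
l(g, u) = 43 + u (l(g, u) = u + 43 = 43 + u)
1/(d + l(58, (-1 - 4)*z(2))) = 1/(-4781 + (43 + (-1 - 4)*2)) = 1/(-4781 + (43 - 5*2)) = 1/(-4781 + (43 - 10)) = 1/(-4781 + 33) = 1/(-4748) = -1/4748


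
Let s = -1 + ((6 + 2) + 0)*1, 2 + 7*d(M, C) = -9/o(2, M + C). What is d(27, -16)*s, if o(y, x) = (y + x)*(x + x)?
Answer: -581/286 ≈ -2.0315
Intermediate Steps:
o(y, x) = 2*x*(x + y) (o(y, x) = (x + y)*(2*x) = 2*x*(x + y))
d(M, C) = -2/7 - 9/(14*(C + M)*(2 + C + M)) (d(M, C) = -2/7 + (-9*1/(2*(M + C)*((M + C) + 2)))/7 = -2/7 + (-9*1/(2*(C + M)*((C + M) + 2)))/7 = -2/7 + (-9*1/(2*(C + M)*(2 + C + M)))/7 = -2/7 + (-9/(2*(C + M)*(2 + C + M)))/7 = -2/7 - 9/(14*(C + M)*(2 + C + M)))
s = 7 (s = -1 + (8 + 0)*1 = -1 + 8*1 = -1 + 8 = 7)
d(27, -16)*s = ((-9 - 4*(-16 + 27)*(2 - 16 + 27))/(14*(-16 + 27)*(2 - 16 + 27)))*7 = ((1/14)*(-9 - 4*11*13)/(11*13))*7 = ((1/14)*(1/11)*(1/13)*(-9 - 572))*7 = ((1/14)*(1/11)*(1/13)*(-581))*7 = -83/286*7 = -581/286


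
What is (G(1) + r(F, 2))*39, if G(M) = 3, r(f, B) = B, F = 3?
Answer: 195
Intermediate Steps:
(G(1) + r(F, 2))*39 = (3 + 2)*39 = 5*39 = 195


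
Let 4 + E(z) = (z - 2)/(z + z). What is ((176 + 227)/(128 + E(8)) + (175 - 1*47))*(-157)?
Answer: -20501688/995 ≈ -20605.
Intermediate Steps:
E(z) = -4 + (-2 + z)/(2*z) (E(z) = -4 + (z - 2)/(z + z) = -4 + (-2 + z)/((2*z)) = -4 + (-2 + z)*(1/(2*z)) = -4 + (-2 + z)/(2*z))
((176 + 227)/(128 + E(8)) + (175 - 1*47))*(-157) = ((176 + 227)/(128 + (-7/2 - 1/8)) + (175 - 1*47))*(-157) = (403/(128 + (-7/2 - 1*⅛)) + (175 - 47))*(-157) = (403/(128 + (-7/2 - ⅛)) + 128)*(-157) = (403/(128 - 29/8) + 128)*(-157) = (403/(995/8) + 128)*(-157) = (403*(8/995) + 128)*(-157) = (3224/995 + 128)*(-157) = (130584/995)*(-157) = -20501688/995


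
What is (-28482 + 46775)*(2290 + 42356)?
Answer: 816709278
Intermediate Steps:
(-28482 + 46775)*(2290 + 42356) = 18293*44646 = 816709278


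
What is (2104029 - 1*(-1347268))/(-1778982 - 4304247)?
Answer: -3451297/6083229 ≈ -0.56735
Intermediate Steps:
(2104029 - 1*(-1347268))/(-1778982 - 4304247) = (2104029 + 1347268)/(-6083229) = 3451297*(-1/6083229) = -3451297/6083229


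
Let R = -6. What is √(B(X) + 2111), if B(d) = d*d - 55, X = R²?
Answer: 2*√838 ≈ 57.896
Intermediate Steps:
X = 36 (X = (-6)² = 36)
B(d) = -55 + d² (B(d) = d² - 55 = -55 + d²)
√(B(X) + 2111) = √((-55 + 36²) + 2111) = √((-55 + 1296) + 2111) = √(1241 + 2111) = √3352 = 2*√838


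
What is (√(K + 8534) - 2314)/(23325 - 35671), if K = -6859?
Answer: 1157/6173 - 5*√67/12346 ≈ 0.18411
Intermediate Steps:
(√(K + 8534) - 2314)/(23325 - 35671) = (√(-6859 + 8534) - 2314)/(23325 - 35671) = (√1675 - 2314)/(-12346) = (5*√67 - 2314)*(-1/12346) = (-2314 + 5*√67)*(-1/12346) = 1157/6173 - 5*√67/12346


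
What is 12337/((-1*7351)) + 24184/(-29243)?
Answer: -538547475/214965293 ≈ -2.5053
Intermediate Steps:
12337/((-1*7351)) + 24184/(-29243) = 12337/(-7351) + 24184*(-1/29243) = 12337*(-1/7351) - 24184/29243 = -12337/7351 - 24184/29243 = -538547475/214965293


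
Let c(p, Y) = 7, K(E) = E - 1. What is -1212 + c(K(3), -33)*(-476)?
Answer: -4544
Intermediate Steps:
K(E) = -1 + E
-1212 + c(K(3), -33)*(-476) = -1212 + 7*(-476) = -1212 - 3332 = -4544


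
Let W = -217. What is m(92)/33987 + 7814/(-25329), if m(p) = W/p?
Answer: -8146114283/26399606172 ≈ -0.30857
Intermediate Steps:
m(p) = -217/p
m(92)/33987 + 7814/(-25329) = -217/92/33987 + 7814/(-25329) = -217*1/92*(1/33987) + 7814*(-1/25329) = -217/92*1/33987 - 7814/25329 = -217/3126804 - 7814/25329 = -8146114283/26399606172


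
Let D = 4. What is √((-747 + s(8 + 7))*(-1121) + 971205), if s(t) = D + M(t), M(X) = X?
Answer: √1787293 ≈ 1336.9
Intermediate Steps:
s(t) = 4 + t
√((-747 + s(8 + 7))*(-1121) + 971205) = √((-747 + (4 + (8 + 7)))*(-1121) + 971205) = √((-747 + (4 + 15))*(-1121) + 971205) = √((-747 + 19)*(-1121) + 971205) = √(-728*(-1121) + 971205) = √(816088 + 971205) = √1787293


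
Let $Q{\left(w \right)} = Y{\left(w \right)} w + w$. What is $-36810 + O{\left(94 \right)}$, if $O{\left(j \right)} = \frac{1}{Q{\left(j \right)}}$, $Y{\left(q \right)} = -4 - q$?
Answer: $- \frac{335633581}{9118} \approx -36810.0$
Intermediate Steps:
$Q{\left(w \right)} = w + w \left(-4 - w\right)$ ($Q{\left(w \right)} = \left(-4 - w\right) w + w = w \left(-4 - w\right) + w = w + w \left(-4 - w\right)$)
$O{\left(j \right)} = - \frac{1}{j \left(3 + j\right)}$ ($O{\left(j \right)} = \frac{1}{\left(-1\right) j \left(3 + j\right)} = - \frac{1}{j \left(3 + j\right)}$)
$-36810 + O{\left(94 \right)} = -36810 - \frac{1}{94 \left(3 + 94\right)} = -36810 - \frac{1}{94 \cdot 97} = -36810 - \frac{1}{94} \cdot \frac{1}{97} = -36810 - \frac{1}{9118} = - \frac{335633581}{9118}$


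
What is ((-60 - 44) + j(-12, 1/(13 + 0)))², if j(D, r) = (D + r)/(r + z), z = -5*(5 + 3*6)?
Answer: 24093558841/2232036 ≈ 10794.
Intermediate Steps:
z = -115 (z = -5*(5 + 18) = -5*23 = -115)
j(D, r) = (D + r)/(-115 + r) (j(D, r) = (D + r)/(r - 115) = (D + r)/(-115 + r))
((-60 - 44) + j(-12, 1/(13 + 0)))² = ((-60 - 44) + (-12 + 1/(13 + 0))/(-115 + 1/(13 + 0)))² = (-104 + (-12 + 1/13)/(-115 + 1/13))² = (-104 - 155/13/(-1494/13))² = (-104 - 13/1494*(-155/13))² = (-104 + 155/1494)² = (-155221/1494)² = 24093558841/2232036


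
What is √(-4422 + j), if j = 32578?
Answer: 2*√7039 ≈ 167.80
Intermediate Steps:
√(-4422 + j) = √(-4422 + 32578) = √28156 = 2*√7039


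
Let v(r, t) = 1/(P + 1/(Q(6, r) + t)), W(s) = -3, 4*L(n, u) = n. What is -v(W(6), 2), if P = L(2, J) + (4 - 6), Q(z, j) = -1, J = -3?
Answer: 2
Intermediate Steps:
L(n, u) = n/4
P = -3/2 (P = (1/4)*2 + (4 - 6) = 1/2 - 2 = -3/2 ≈ -1.5000)
v(r, t) = 1/(-3/2 + 1/(-1 + t))
-v(W(6), 2) = -2*(1 - 1*2)/(-5 + 3*2) = -2*(1 - 2)/(-5 + 6) = -2*(-1)/1 = -2*(-1) = -1*(-2) = 2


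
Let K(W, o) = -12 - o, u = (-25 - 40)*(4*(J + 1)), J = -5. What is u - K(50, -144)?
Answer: 908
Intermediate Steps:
u = 1040 (u = (-25 - 40)*(4*(-5 + 1)) = -260*(-4) = -65*(-16) = 1040)
u - K(50, -144) = 1040 - (-12 - 1*(-144)) = 1040 - (-12 + 144) = 1040 - 1*132 = 1040 - 132 = 908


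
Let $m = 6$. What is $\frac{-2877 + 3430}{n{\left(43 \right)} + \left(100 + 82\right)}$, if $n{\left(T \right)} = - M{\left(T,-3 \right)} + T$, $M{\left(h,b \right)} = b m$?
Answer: $\frac{553}{243} \approx 2.2757$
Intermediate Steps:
$M{\left(h,b \right)} = 6 b$ ($M{\left(h,b \right)} = b 6 = 6 b$)
$n{\left(T \right)} = 18 + T$ ($n{\left(T \right)} = - 6 \left(-3\right) + T = \left(-1\right) \left(-18\right) + T = 18 + T$)
$\frac{-2877 + 3430}{n{\left(43 \right)} + \left(100 + 82\right)} = \frac{-2877 + 3430}{\left(18 + 43\right) + \left(100 + 82\right)} = \frac{553}{61 + 182} = \frac{553}{243}$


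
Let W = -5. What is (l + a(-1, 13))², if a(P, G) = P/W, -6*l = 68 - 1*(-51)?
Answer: 346921/900 ≈ 385.47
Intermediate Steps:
l = -119/6 (l = -(68 - 1*(-51))/6 = -(68 + 51)/6 = -⅙*119 = -119/6 ≈ -19.833)
a(P, G) = -P/5 (a(P, G) = P/(-5) = P*(-⅕) = -P/5)
(l + a(-1, 13))² = (-119/6 - ⅕*(-1))² = (-119/6 + ⅕)² = (-589/30)² = 346921/900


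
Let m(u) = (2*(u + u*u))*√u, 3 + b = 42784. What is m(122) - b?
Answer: -42781 + 30012*√122 ≈ 2.8871e+5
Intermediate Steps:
b = 42781 (b = -3 + 42784 = 42781)
m(u) = √u*(2*u + 2*u²) (m(u) = (2*(u + u²))*√u = (2*u + 2*u²)*√u = √u*(2*u + 2*u²))
m(122) - b = 2*122^(3/2)*(1 + 122) - 1*42781 = 2*(122*√122)*123 - 42781 = 30012*√122 - 42781 = -42781 + 30012*√122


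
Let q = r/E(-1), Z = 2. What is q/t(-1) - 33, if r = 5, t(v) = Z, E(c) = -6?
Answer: -401/12 ≈ -33.417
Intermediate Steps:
t(v) = 2
q = -⅚ (q = 5/(-6) = 5*(-⅙) = -⅚ ≈ -0.83333)
q/t(-1) - 33 = -⅚/2 - 33 = -⅚*½ - 33 = -5/12 - 33 = -401/12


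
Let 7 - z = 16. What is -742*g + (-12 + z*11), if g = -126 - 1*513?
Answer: 474027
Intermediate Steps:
z = -9 (z = 7 - 1*16 = 7 - 16 = -9)
g = -639 (g = -126 - 513 = -639)
-742*g + (-12 + z*11) = -742*(-639) + (-12 - 9*11) = 474138 + (-12 - 99) = 474138 - 111 = 474027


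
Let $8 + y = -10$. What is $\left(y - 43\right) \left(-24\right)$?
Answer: $1464$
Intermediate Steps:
$y = -18$ ($y = -8 - 10 = -18$)
$\left(y - 43\right) \left(-24\right) = \left(-18 - 43\right) \left(-24\right) = \left(-61\right) \left(-24\right) = 1464$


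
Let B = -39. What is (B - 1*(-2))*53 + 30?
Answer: -1931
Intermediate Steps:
(B - 1*(-2))*53 + 30 = (-39 - 1*(-2))*53 + 30 = (-39 + 2)*53 + 30 = -37*53 + 30 = -1961 + 30 = -1931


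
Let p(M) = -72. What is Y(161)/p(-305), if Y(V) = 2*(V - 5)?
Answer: -13/3 ≈ -4.3333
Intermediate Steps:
Y(V) = -10 + 2*V (Y(V) = 2*(-5 + V) = -10 + 2*V)
Y(161)/p(-305) = (-10 + 2*161)/(-72) = (-10 + 322)*(-1/72) = 312*(-1/72) = -13/3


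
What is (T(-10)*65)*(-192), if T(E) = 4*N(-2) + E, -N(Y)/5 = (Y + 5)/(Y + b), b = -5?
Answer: 124800/7 ≈ 17829.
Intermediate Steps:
N(Y) = -5*(5 + Y)/(-5 + Y) (N(Y) = -5*(Y + 5)/(Y - 5) = -5*(5 + Y)/(-5 + Y))
T(E) = 60/7 + E (T(E) = 4*(5*(-5 - 1*(-2))/(-5 - 2)) + E = 4*(5*(-5 + 2)/(-7)) + E = 4*(5*(-⅐)*(-3)) + E = 4*(15/7) + E = 60/7 + E)
(T(-10)*65)*(-192) = ((60/7 - 10)*65)*(-192) = -10/7*65*(-192) = -650/7*(-192) = 124800/7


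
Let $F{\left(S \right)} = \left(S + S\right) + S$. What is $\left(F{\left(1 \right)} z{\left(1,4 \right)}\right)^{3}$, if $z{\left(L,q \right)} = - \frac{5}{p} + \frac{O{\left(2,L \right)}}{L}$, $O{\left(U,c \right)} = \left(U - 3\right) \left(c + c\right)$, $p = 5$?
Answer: $-729$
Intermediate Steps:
$O{\left(U,c \right)} = 2 c \left(-3 + U\right)$ ($O{\left(U,c \right)} = \left(-3 + U\right) 2 c = 2 c \left(-3 + U\right)$)
$z{\left(L,q \right)} = -3$ ($z{\left(L,q \right)} = - \frac{5}{5} + \frac{2 L \left(-3 + 2\right)}{L} = \left(-5\right) \frac{1}{5} + \frac{2 L \left(-1\right)}{L} = -1 + \frac{\left(-2\right) L}{L} = -1 - 2 = -3$)
$F{\left(S \right)} = 3 S$ ($F{\left(S \right)} = 2 S + S = 3 S$)
$\left(F{\left(1 \right)} z{\left(1,4 \right)}\right)^{3} = \left(3 \cdot 1 \left(-3\right)\right)^{3} = \left(3 \left(-3\right)\right)^{3} = \left(-9\right)^{3} = -729$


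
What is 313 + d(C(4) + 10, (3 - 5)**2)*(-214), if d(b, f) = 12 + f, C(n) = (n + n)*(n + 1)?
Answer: -3111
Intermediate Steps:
C(n) = 2*n*(1 + n) (C(n) = (2*n)*(1 + n) = 2*n*(1 + n))
313 + d(C(4) + 10, (3 - 5)**2)*(-214) = 313 + (12 + (3 - 5)**2)*(-214) = 313 + (12 + (-2)**2)*(-214) = 313 + (12 + 4)*(-214) = 313 + 16*(-214) = 313 - 3424 = -3111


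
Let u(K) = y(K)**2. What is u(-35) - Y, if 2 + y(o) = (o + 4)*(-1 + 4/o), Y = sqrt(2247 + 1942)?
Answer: 1297321/1225 - sqrt(4189) ≈ 994.32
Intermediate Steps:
Y = sqrt(4189) ≈ 64.723
y(o) = -2 + (-1 + 4/o)*(4 + o) (y(o) = -2 + (o + 4)*(-1 + 4/o) = -2 + (4 + o)*(-1 + 4/o) = -2 + (-1 + 4/o)*(4 + o))
u(K) = (-2 - K + 16/K)**2
u(-35) - Y = (-16 - 35*(2 - 35))**2/(-35)**2 - sqrt(4189) = (-16 - 35*(-33))**2/1225 - sqrt(4189) = (-16 + 1155)**2/1225 - sqrt(4189) = (1/1225)*1139**2 - sqrt(4189) = (1/1225)*1297321 - sqrt(4189) = 1297321/1225 - sqrt(4189)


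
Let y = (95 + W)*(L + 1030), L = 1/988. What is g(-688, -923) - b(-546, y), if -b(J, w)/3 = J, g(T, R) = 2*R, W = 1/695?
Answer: -3484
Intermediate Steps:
W = 1/695 ≈ 0.0014388
L = 1/988 ≈ 0.0010121
y = 33595382333/343330 (y = (95 + 1/695)*(1/988 + 1030) = (66026/695)*(1017641/988) = 33595382333/343330 ≈ 97852.)
b(J, w) = -3*J
g(-688, -923) - b(-546, y) = 2*(-923) - (-3)*(-546) = -1846 - 1*1638 = -1846 - 1638 = -3484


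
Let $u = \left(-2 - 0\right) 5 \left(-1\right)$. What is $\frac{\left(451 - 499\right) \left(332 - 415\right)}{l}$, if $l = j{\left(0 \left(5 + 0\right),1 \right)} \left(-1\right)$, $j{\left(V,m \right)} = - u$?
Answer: $\frac{1992}{5} \approx 398.4$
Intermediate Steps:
$u = 10$ ($u = \left(-2 + 0\right) 5 \left(-1\right) = \left(-2\right) 5 \left(-1\right) = \left(-10\right) \left(-1\right) = 10$)
$j{\left(V,m \right)} = -10$ ($j{\left(V,m \right)} = \left(-1\right) 10 = -10$)
$l = 10$ ($l = \left(-10\right) \left(-1\right) = 10$)
$\frac{\left(451 - 499\right) \left(332 - 415\right)}{l} = \frac{\left(451 - 499\right) \left(332 - 415\right)}{10} = \left(-48\right) \left(-83\right) \frac{1}{10} = 3984 \cdot \frac{1}{10} = \frac{1992}{5}$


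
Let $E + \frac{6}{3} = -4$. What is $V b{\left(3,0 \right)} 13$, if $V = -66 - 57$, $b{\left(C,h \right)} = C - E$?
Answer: $-14391$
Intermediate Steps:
$E = -6$ ($E = -2 - 4 = -6$)
$b{\left(C,h \right)} = 6 + C$ ($b{\left(C,h \right)} = C - -6 = C + 6 = 6 + C$)
$V = -123$
$V b{\left(3,0 \right)} 13 = - 123 \left(6 + 3\right) 13 = - 123 \cdot 9 \cdot 13 = \left(-123\right) 117 = -14391$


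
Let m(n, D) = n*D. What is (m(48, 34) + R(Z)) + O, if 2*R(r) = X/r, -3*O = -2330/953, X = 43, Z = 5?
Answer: 46805117/28590 ≈ 1637.1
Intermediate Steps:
O = 2330/2859 (O = -(-2330)/(3*953) = -1/3*(-2330/953) = 2330/2859 ≈ 0.81497)
R(r) = 43/(2*r) (R(r) = (43/r)/2 = 43/(2*r))
m(n, D) = D*n
(m(48, 34) + R(Z)) + O = (34*48 + (43/2)/5) + 2330/2859 = (1632 + (43/2)*(1/5)) + 2330/2859 = (1632 + 43/10) + 2330/2859 = 16363/10 + 2330/2859 = 46805117/28590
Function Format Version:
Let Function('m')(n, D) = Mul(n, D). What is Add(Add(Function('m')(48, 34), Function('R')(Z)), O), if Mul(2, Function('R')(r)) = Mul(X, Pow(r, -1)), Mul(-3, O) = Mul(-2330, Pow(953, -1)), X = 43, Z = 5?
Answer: Rational(46805117, 28590) ≈ 1637.1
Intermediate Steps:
O = Rational(2330, 2859) (O = Mul(Rational(-1, 3), Mul(-2330, Pow(953, -1))) = Mul(Rational(-1, 3), Mul(-2330, Rational(1, 953))) = Mul(Rational(-1, 3), Rational(-2330, 953)) = Rational(2330, 2859) ≈ 0.81497)
Function('R')(r) = Mul(Rational(43, 2), Pow(r, -1)) (Function('R')(r) = Mul(Rational(1, 2), Mul(43, Pow(r, -1))) = Mul(Rational(43, 2), Pow(r, -1)))
Function('m')(n, D) = Mul(D, n)
Add(Add(Function('m')(48, 34), Function('R')(Z)), O) = Add(Add(Mul(34, 48), Mul(Rational(43, 2), Pow(5, -1))), Rational(2330, 2859)) = Add(Add(1632, Mul(Rational(43, 2), Rational(1, 5))), Rational(2330, 2859)) = Add(Add(1632, Rational(43, 10)), Rational(2330, 2859)) = Add(Rational(16363, 10), Rational(2330, 2859)) = Rational(46805117, 28590)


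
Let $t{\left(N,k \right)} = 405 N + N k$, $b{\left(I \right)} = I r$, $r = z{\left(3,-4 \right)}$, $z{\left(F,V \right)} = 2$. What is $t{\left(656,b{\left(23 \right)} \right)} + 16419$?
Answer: $312275$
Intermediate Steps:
$r = 2$
$b{\left(I \right)} = 2 I$ ($b{\left(I \right)} = I 2 = 2 I$)
$t{\left(656,b{\left(23 \right)} \right)} + 16419 = 656 \left(405 + 2 \cdot 23\right) + 16419 = 656 \left(405 + 46\right) + 16419 = 656 \cdot 451 + 16419 = 295856 + 16419 = 312275$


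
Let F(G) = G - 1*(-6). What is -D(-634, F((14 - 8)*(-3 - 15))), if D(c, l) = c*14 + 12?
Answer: 8864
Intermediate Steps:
F(G) = 6 + G (F(G) = G + 6 = 6 + G)
D(c, l) = 12 + 14*c (D(c, l) = 14*c + 12 = 12 + 14*c)
-D(-634, F((14 - 8)*(-3 - 15))) = -(12 + 14*(-634)) = -(12 - 8876) = -1*(-8864) = 8864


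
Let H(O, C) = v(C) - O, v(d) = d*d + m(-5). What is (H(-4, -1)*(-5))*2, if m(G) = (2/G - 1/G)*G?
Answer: -60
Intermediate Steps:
m(G) = 1 (m(G) = G/G = 1)
v(d) = 1 + d**2 (v(d) = d*d + 1 = d**2 + 1 = 1 + d**2)
H(O, C) = 1 + C**2 - O (H(O, C) = (1 + C**2) - O = 1 + C**2 - O)
(H(-4, -1)*(-5))*2 = ((1 + (-1)**2 - 1*(-4))*(-5))*2 = ((1 + 1 + 4)*(-5))*2 = (6*(-5))*2 = -30*2 = -60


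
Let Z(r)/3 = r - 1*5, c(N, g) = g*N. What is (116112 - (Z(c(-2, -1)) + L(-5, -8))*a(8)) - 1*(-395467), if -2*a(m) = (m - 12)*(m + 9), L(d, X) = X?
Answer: 512157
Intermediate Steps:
c(N, g) = N*g
Z(r) = -15 + 3*r (Z(r) = 3*(r - 1*5) = 3*(r - 5) = 3*(-5 + r) = -15 + 3*r)
a(m) = -(-12 + m)*(9 + m)/2 (a(m) = -(m - 12)*(m + 9)/2 = -(-12 + m)*(9 + m)/2)
(116112 - (Z(c(-2, -1)) + L(-5, -8))*a(8)) - 1*(-395467) = (116112 - ((-15 + 3*(-2*(-1))) - 8)*(54 - 1/2*8**2 + (3/2)*8)) - 1*(-395467) = (116112 - ((-15 + 3*2) - 8)*(54 - 1/2*64 + 12)) + 395467 = (116112 - ((-15 + 6) - 8)*(54 - 32 + 12)) + 395467 = (116112 - (-9 - 8)*34) + 395467 = (116112 - (-17)*34) + 395467 = (116112 - 1*(-578)) + 395467 = (116112 + 578) + 395467 = 116690 + 395467 = 512157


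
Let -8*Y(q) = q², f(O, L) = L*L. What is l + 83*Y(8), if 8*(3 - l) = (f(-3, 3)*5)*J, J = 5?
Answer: -5513/8 ≈ -689.13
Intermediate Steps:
f(O, L) = L²
Y(q) = -q²/8
l = -201/8 (l = 3 - 3²*5*5/8 = 3 - 9*5*5/8 = 3 - 45*5/8 = 3 - ⅛*225 = 3 - 225/8 = -201/8 ≈ -25.125)
l + 83*Y(8) = -201/8 + 83*(-⅛*8²) = -201/8 + 83*(-⅛*64) = -201/8 + 83*(-8) = -201/8 - 664 = -5513/8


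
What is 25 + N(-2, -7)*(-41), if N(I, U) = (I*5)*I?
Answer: -795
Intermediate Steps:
N(I, U) = 5*I² (N(I, U) = (5*I)*I = 5*I²)
25 + N(-2, -7)*(-41) = 25 + (5*(-2)²)*(-41) = 25 + (5*4)*(-41) = 25 + 20*(-41) = 25 - 820 = -795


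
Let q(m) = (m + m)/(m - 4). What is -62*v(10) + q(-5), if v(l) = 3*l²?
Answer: -167390/9 ≈ -18599.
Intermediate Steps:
q(m) = 2*m/(-4 + m) (q(m) = (2*m)/(-4 + m) = 2*m/(-4 + m))
-62*v(10) + q(-5) = -186*10² + 2*(-5)/(-4 - 5) = -186*100 + 2*(-5)/(-9) = -62*300 + 2*(-5)*(-⅑) = -18600 + 10/9 = -167390/9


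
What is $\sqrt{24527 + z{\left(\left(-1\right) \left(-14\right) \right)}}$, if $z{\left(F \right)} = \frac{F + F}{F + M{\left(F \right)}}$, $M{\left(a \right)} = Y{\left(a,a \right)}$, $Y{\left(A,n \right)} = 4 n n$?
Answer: $\frac{\sqrt{79688337}}{57} \approx 156.61$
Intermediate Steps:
$Y{\left(A,n \right)} = 4 n^{2}$
$M{\left(a \right)} = 4 a^{2}$
$z{\left(F \right)} = \frac{2 F}{F + 4 F^{2}}$ ($z{\left(F \right)} = \frac{F + F}{F + 4 F^{2}} = \frac{2 F}{F + 4 F^{2}}$)
$\sqrt{24527 + z{\left(\left(-1\right) \left(-14\right) \right)}} = \sqrt{24527 + \frac{2}{1 + 4 \left(\left(-1\right) \left(-14\right)\right)}} = \sqrt{24527 + \frac{2}{1 + 4 \cdot 14}} = \sqrt{24527 + \frac{2}{1 + 56}} = \sqrt{24527 + \frac{2}{57}} = \sqrt{\frac{1398041}{57}} = \frac{\sqrt{79688337}}{57}$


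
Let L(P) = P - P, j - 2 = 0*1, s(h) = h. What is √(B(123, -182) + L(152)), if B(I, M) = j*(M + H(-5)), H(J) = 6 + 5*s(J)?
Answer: I*√402 ≈ 20.05*I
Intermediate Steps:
H(J) = 6 + 5*J
j = 2 (j = 2 + 0*1 = 2 + 0 = 2)
L(P) = 0
B(I, M) = -38 + 2*M (B(I, M) = 2*(M + (6 + 5*(-5))) = 2*(M + (6 - 25)) = 2*(M - 19) = 2*(-19 + M) = -38 + 2*M)
√(B(123, -182) + L(152)) = √((-38 + 2*(-182)) + 0) = √((-38 - 364) + 0) = √(-402 + 0) = √(-402) = I*√402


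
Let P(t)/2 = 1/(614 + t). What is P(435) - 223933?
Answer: -234905715/1049 ≈ -2.2393e+5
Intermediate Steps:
P(t) = 2/(614 + t)
P(435) - 223933 = 2/(614 + 435) - 223933 = 2/1049 - 223933 = -234905715/1049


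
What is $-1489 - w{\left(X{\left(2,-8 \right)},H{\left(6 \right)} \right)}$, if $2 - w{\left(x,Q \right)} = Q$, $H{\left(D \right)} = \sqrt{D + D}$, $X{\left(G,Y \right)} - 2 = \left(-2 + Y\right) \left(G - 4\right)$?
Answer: $-1491 + 2 \sqrt{3} \approx -1487.5$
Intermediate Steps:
$X{\left(G,Y \right)} = 2 + \left(-4 + G\right) \left(-2 + Y\right)$ ($X{\left(G,Y \right)} = 2 + \left(-2 + Y\right) \left(G - 4\right) = 2 + \left(-2 + Y\right) \left(-4 + G\right) = 2 + \left(-4 + G\right) \left(-2 + Y\right)$)
$H{\left(D \right)} = \sqrt{2} \sqrt{D}$ ($H{\left(D \right)} = \sqrt{2 D} = \sqrt{2} \sqrt{D}$)
$w{\left(x,Q \right)} = 2 - Q$
$-1489 - w{\left(X{\left(2,-8 \right)},H{\left(6 \right)} \right)} = -1489 - \left(2 - \sqrt{2} \sqrt{6}\right) = -1489 - \left(2 - 2 \sqrt{3}\right) = -1491 + 2 \sqrt{3}$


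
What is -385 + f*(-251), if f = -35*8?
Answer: 69895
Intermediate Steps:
f = -280
-385 + f*(-251) = -385 - 280*(-251) = -385 + 70280 = 69895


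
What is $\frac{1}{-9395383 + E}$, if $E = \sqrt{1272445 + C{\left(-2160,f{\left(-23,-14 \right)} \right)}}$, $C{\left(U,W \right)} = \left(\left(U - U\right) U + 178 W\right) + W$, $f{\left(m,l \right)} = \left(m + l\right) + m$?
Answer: $- \frac{9395383}{88273220454984} - \frac{\sqrt{1261705}}{88273220454984} \approx -1.0645 \cdot 10^{-7}$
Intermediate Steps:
$f{\left(m,l \right)} = l + 2 m$ ($f{\left(m,l \right)} = \left(l + m\right) + m = l + 2 m$)
$C{\left(U,W \right)} = 179 W$ ($C{\left(U,W \right)} = \left(0 U + 178 W\right) + W = \left(0 + 178 W\right) + W = 178 W + W = 179 W$)
$E = \sqrt{1261705}$ ($E = \sqrt{1272445 + 179 \left(-14 + 2 \left(-23\right)\right)} = \sqrt{1272445 + 179 \left(-14 - 46\right)} = \sqrt{1272445 + 179 \left(-60\right)} = \sqrt{1272445 - 10740} = \sqrt{1261705} \approx 1123.3$)
$\frac{1}{-9395383 + E} = \frac{1}{-9395383 + \sqrt{1261705}}$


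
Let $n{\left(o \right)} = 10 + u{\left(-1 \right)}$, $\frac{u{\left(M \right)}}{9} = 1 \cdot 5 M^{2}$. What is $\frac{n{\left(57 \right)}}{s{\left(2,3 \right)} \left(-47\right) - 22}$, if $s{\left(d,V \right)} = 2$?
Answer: $- \frac{55}{116} \approx -0.47414$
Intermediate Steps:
$u{\left(M \right)} = 45 M^{2}$ ($u{\left(M \right)} = 9 \cdot 1 \cdot 5 M^{2} = 9 \cdot 5 M^{2} = 45 M^{2}$)
$n{\left(o \right)} = 55$ ($n{\left(o \right)} = 10 + 45 \left(-1\right)^{2} = 10 + 45 \cdot 1 = 10 + 45 = 55$)
$\frac{n{\left(57 \right)}}{s{\left(2,3 \right)} \left(-47\right) - 22} = \frac{55}{2 \left(-47\right) - 22} = \frac{55}{-94 - 22} = \frac{55}{-116} = 55 \left(- \frac{1}{116}\right) = - \frac{55}{116}$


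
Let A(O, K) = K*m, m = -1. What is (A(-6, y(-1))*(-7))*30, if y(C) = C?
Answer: -210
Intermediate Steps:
A(O, K) = -K (A(O, K) = K*(-1) = -K)
(A(-6, y(-1))*(-7))*30 = (-1*(-1)*(-7))*30 = (1*(-7))*30 = -7*30 = -210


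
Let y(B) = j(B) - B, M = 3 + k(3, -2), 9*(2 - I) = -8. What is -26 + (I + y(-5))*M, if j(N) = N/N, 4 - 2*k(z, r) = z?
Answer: 46/9 ≈ 5.1111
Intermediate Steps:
I = 26/9 (I = 2 - 1/9*(-8) = 2 + 8/9 = 26/9 ≈ 2.8889)
k(z, r) = 2 - z/2
j(N) = 1
M = 7/2 (M = 3 + (2 - 1/2*3) = 3 + (2 - 3/2) = 3 + 1/2 = 7/2 ≈ 3.5000)
y(B) = 1 - B
-26 + (I + y(-5))*M = -26 + (26/9 + (1 - 1*(-5)))*(7/2) = -26 + (26/9 + (1 + 5))*(7/2) = -26 + (26/9 + 6)*(7/2) = -26 + (80/9)*(7/2) = -26 + 280/9 = 46/9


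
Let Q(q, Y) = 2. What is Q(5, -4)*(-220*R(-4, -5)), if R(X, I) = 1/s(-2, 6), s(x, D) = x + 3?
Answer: -440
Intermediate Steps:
s(x, D) = 3 + x
R(X, I) = 1 (R(X, I) = 1/(3 - 2) = 1/1 = 1)
Q(5, -4)*(-220*R(-4, -5)) = 2*(-220*1) = 2*(-220) = -440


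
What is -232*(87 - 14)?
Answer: -16936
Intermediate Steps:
-232*(87 - 14) = -232*73 = -16936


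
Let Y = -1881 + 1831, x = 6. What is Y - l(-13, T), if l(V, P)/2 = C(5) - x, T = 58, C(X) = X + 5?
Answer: -58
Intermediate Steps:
C(X) = 5 + X
Y = -50
l(V, P) = 8 (l(V, P) = 2*((5 + 5) - 1*6) = 2*(10 - 6) = 2*4 = 8)
Y - l(-13, T) = -50 - 1*8 = -50 - 8 = -58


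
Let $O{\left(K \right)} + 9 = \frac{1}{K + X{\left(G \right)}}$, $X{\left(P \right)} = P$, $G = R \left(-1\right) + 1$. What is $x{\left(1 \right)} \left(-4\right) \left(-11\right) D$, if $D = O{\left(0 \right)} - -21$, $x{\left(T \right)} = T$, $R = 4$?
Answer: $\frac{1540}{3} \approx 513.33$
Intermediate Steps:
$G = -3$ ($G = 4 \left(-1\right) + 1 = -4 + 1 = -3$)
$O{\left(K \right)} = -9 + \frac{1}{-3 + K}$ ($O{\left(K \right)} = -9 + \frac{1}{K - 3} = -9 + \frac{1}{-3 + K}$)
$D = \frac{35}{3}$ ($D = \frac{28 - 0}{-3 + 0} - -21 = \frac{28 + 0}{-3} + 21 = \left(- \frac{1}{3}\right) 28 + 21 = - \frac{28}{3} + 21 = \frac{35}{3} \approx 11.667$)
$x{\left(1 \right)} \left(-4\right) \left(-11\right) D = 1 \left(-4\right) \left(-11\right) \frac{35}{3} = \left(-4\right) \left(-11\right) \frac{35}{3} = 44 \cdot \frac{35}{3} = \frac{1540}{3}$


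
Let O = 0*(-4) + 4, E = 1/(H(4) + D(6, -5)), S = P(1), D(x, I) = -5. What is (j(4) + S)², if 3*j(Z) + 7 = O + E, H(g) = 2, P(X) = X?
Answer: 1/81 ≈ 0.012346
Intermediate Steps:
S = 1
E = -⅓ (E = 1/(2 - 5) = 1/(-3) = -⅓ ≈ -0.33333)
O = 4 (O = 0 + 4 = 4)
j(Z) = -10/9 (j(Z) = -7/3 + (4 - ⅓)/3 = -7/3 + (⅓)*(11/3) = -7/3 + 11/9 = -10/9)
(j(4) + S)² = (-10/9 + 1)² = (-⅑)² = 1/81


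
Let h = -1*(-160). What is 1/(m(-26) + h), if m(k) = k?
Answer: 1/134 ≈ 0.0074627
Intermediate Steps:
h = 160
1/(m(-26) + h) = 1/(-26 + 160) = 1/134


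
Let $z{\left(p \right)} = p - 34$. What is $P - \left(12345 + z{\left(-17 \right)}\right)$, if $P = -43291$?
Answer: $-55585$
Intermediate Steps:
$z{\left(p \right)} = -34 + p$
$P - \left(12345 + z{\left(-17 \right)}\right) = -43291 - \left(12345 - 51\right) = -43291 - 12294 = -55585$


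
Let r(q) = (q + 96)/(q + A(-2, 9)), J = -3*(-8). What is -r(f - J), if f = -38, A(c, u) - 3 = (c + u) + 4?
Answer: 17/24 ≈ 0.70833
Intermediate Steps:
J = 24
A(c, u) = 7 + c + u (A(c, u) = 3 + ((c + u) + 4) = 3 + (4 + c + u) = 7 + c + u)
r(q) = (96 + q)/(14 + q) (r(q) = (q + 96)/(q + (7 - 2 + 9)) = (96 + q)/(q + 14) = (96 + q)/(14 + q))
-r(f - J) = -(96 + (-38 - 1*24))/(14 + (-38 - 1*24)) = -(96 + (-38 - 24))/(14 + (-38 - 24)) = -(96 - 62)/(14 - 62) = -34/(-48) = -(-1)*34/48 = -1*(-17/24) = 17/24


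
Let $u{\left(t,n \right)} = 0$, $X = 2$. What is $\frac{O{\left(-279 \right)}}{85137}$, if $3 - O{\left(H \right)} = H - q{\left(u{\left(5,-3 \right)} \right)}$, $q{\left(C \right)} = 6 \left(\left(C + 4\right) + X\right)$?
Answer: $\frac{106}{28379} \approx 0.0037352$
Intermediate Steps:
$q{\left(C \right)} = 36 + 6 C$ ($q{\left(C \right)} = 6 \left(\left(C + 4\right) + 2\right) = 6 \left(\left(4 + C\right) + 2\right) = 6 \left(6 + C\right) = 36 + 6 C$)
$O{\left(H \right)} = 39 - H$ ($O{\left(H \right)} = 3 - \left(H - \left(36 + 6 \cdot 0\right)\right) = 3 - \left(H - \left(36 + 0\right)\right) = 3 - \left(H - 36\right) = 3 - \left(-36 + H\right) = 39 - H$)
$\frac{O{\left(-279 \right)}}{85137} = \frac{39 - -279}{85137} = \left(39 + 279\right) \frac{1}{85137} = 318 \cdot \frac{1}{85137} = \frac{106}{28379}$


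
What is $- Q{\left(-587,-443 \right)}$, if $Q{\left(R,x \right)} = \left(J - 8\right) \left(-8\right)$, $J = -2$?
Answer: $-80$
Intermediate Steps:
$Q{\left(R,x \right)} = 80$ ($Q{\left(R,x \right)} = \left(-2 - 8\right) \left(-8\right) = \left(-10\right) \left(-8\right) = 80$)
$- Q{\left(-587,-443 \right)} = \left(-1\right) 80 = -80$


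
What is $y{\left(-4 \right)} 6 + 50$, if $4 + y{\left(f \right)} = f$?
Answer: $2$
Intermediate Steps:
$y{\left(f \right)} = -4 + f$
$y{\left(-4 \right)} 6 + 50 = \left(-4 - 4\right) 6 + 50 = \left(-8\right) 6 + 50 = -48 + 50 = 2$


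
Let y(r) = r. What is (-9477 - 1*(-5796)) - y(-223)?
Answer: -3458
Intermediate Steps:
(-9477 - 1*(-5796)) - y(-223) = (-9477 - 1*(-5796)) - 1*(-223) = (-9477 + 5796) + 223 = -3681 + 223 = -3458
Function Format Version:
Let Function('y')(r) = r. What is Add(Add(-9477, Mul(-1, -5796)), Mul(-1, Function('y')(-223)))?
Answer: -3458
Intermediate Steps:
Add(Add(-9477, Mul(-1, -5796)), Mul(-1, Function('y')(-223))) = Add(Add(-9477, Mul(-1, -5796)), Mul(-1, -223)) = Add(Add(-9477, 5796), 223) = Add(-3681, 223) = -3458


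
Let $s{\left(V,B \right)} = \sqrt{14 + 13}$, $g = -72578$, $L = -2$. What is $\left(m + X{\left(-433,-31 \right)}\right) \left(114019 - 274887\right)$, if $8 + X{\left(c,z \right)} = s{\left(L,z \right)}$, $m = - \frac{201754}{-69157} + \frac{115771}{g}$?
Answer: $\frac{245087422953282}{228148943} - 482604 \sqrt{3} \approx 2.3835 \cdot 10^{5}$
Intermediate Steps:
$s{\left(V,B \right)} = 3 \sqrt{3}$ ($s{\left(V,B \right)} = \sqrt{27} = 3 \sqrt{3}$)
$m = \frac{603320615}{456297886}$ ($m = - \frac{201754}{-69157} + \frac{115771}{-72578} = \left(-201754\right) \left(- \frac{1}{69157}\right) + 115771 \left(- \frac{1}{72578}\right) = \frac{201754}{69157} - \frac{115771}{72578} = \frac{603320615}{456297886} \approx 1.3222$)
$X{\left(c,z \right)} = -8 + 3 \sqrt{3}$
$\left(m + X{\left(-433,-31 \right)}\right) \left(114019 - 274887\right) = \left(\frac{603320615}{456297886} - \left(8 - 3 \sqrt{3}\right)\right) \left(114019 - 274887\right) = \left(- \frac{3047062473}{456297886} + 3 \sqrt{3}\right) \left(-160868\right) = \frac{245087422953282}{228148943} - 482604 \sqrt{3}$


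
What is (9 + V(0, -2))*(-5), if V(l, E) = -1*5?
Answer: -20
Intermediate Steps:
V(l, E) = -5
(9 + V(0, -2))*(-5) = (9 - 5)*(-5) = 4*(-5) = -20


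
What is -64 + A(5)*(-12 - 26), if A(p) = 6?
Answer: -292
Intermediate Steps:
-64 + A(5)*(-12 - 26) = -64 + 6*(-12 - 26) = -64 + 6*(-38) = -64 - 228 = -292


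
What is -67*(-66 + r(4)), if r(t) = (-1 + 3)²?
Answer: 4154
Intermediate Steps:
r(t) = 4 (r(t) = 2² = 4)
-67*(-66 + r(4)) = -67*(-66 + 4) = -67*(-62) = 4154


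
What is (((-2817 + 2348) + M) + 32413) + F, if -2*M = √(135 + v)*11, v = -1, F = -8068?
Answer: 23876 - 11*√134/2 ≈ 23812.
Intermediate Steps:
M = -11*√134/2 (M = -√(135 - 1)*11/2 = -√134*11/2 = -11*√134/2 ≈ -63.667)
(((-2817 + 2348) + M) + 32413) + F = (((-2817 + 2348) - 11*√134/2) + 32413) - 8068 = ((-469 - 11*√134/2) + 32413) - 8068 = (31944 - 11*√134/2) - 8068 = 23876 - 11*√134/2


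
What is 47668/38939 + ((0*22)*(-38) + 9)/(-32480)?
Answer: 1547906189/1264738720 ≈ 1.2239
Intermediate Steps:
47668/38939 + ((0*22)*(-38) + 9)/(-32480) = 47668*(1/38939) + (0*(-38) + 9)*(-1/32480) = 47668/38939 + (0 + 9)*(-1/32480) = 47668/38939 + 9*(-1/32480) = 47668/38939 - 9/32480 = 1547906189/1264738720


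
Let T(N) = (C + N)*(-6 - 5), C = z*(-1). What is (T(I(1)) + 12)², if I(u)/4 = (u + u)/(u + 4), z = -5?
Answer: 91809/25 ≈ 3672.4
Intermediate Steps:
C = 5 (C = -5*(-1) = 5)
I(u) = 8*u/(4 + u) (I(u) = 4*((u + u)/(u + 4)) = 4*((2*u)/(4 + u)) = 4*(2*u/(4 + u)) = 8*u/(4 + u))
T(N) = -55 - 11*N (T(N) = (5 + N)*(-6 - 5) = (5 + N)*(-11) = -55 - 11*N)
(T(I(1)) + 12)² = ((-55 - 88/(4 + 1)) + 12)² = ((-55 - 88/5) + 12)² = (-363/5 + 12)² = (-303/5)² = 91809/25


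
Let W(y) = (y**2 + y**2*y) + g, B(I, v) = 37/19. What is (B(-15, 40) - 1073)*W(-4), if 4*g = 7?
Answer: 1882375/38 ≈ 49536.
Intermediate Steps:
g = 7/4 (g = (1/4)*7 = 7/4 ≈ 1.7500)
B(I, v) = 37/19 (B(I, v) = 37*(1/19) = 37/19)
W(y) = 7/4 + y**2 + y**3 (W(y) = (y**2 + y**2*y) + 7/4 = (y**2 + y**3) + 7/4 = 7/4 + y**2 + y**3)
(B(-15, 40) - 1073)*W(-4) = (37/19 - 1073)*(7/4 + (-4)**2 + (-4)**3) = -20350*(7/4 + 16 - 64)/19 = -20350/19*(-185/4) = 1882375/38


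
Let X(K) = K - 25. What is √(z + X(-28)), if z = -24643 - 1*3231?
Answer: 3*I*√3103 ≈ 167.11*I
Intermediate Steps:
X(K) = -25 + K
z = -27874 (z = -24643 - 3231 = -27874)
√(z + X(-28)) = √(-27874 + (-25 - 28)) = √(-27874 - 53) = √(-27927) = 3*I*√3103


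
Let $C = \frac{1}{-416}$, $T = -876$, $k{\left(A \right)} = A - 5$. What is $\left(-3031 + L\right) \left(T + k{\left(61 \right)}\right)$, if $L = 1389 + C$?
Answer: $\frac{140029965}{104} \approx 1.3464 \cdot 10^{6}$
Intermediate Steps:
$k{\left(A \right)} = -5 + A$ ($k{\left(A \right)} = A - 5 = -5 + A$)
$C = - \frac{1}{416} \approx -0.0024038$
$L = \frac{577823}{416}$ ($L = 1389 - \frac{1}{416} = \frac{577823}{416} \approx 1389.0$)
$\left(-3031 + L\right) \left(T + k{\left(61 \right)}\right) = \left(-3031 + \frac{577823}{416}\right) \left(-876 + \left(-5 + 61\right)\right) = - \frac{683073 \left(-876 + 56\right)}{416} = \left(- \frac{683073}{416}\right) \left(-820\right) = \frac{140029965}{104}$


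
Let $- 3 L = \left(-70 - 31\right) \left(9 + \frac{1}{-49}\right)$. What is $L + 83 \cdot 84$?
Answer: $\frac{1069324}{147} \approx 7274.3$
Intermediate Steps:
$L = \frac{44440}{147}$ ($L = - \frac{\left(-70 - 31\right) \left(9 + \frac{1}{-49}\right)}{3} = - \frac{\left(-101\right) \left(9 - \frac{1}{49}\right)}{3} = - \frac{\left(-101\right) \frac{440}{49}}{3} = \left(- \frac{1}{3}\right) \left(- \frac{44440}{49}\right) = \frac{44440}{147} \approx 302.31$)
$L + 83 \cdot 84 = \frac{44440}{147} + 83 \cdot 84 = \frac{44440}{147} + 6972 = \frac{1069324}{147}$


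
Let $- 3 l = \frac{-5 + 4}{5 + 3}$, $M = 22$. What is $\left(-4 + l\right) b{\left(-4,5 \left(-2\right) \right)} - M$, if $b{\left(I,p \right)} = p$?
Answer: $\frac{211}{12} \approx 17.583$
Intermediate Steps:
$l = \frac{1}{24}$ ($l = - \frac{\left(-5 + 4\right) \frac{1}{5 + 3}}{3} = - \frac{\left(-1\right) \frac{1}{8}}{3} = \left(- \frac{1}{3}\right) \left(- \frac{1}{8}\right) = \frac{1}{24} \approx 0.041667$)
$\left(-4 + l\right) b{\left(-4,5 \left(-2\right) \right)} - M = \left(-4 + \frac{1}{24}\right) 5 \left(-2\right) - 22 = \left(- \frac{95}{24}\right) \left(-10\right) - 22 = \frac{475}{12} - 22 = \frac{211}{12}$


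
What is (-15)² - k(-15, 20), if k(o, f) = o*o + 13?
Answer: -13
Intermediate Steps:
k(o, f) = 13 + o² (k(o, f) = o² + 13 = 13 + o²)
(-15)² - k(-15, 20) = (-15)² - (13 + (-15)²) = 225 - (13 + 225) = 225 - 1*238 = 225 - 238 = -13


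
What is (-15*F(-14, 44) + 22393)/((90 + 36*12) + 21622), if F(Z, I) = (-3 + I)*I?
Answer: -4667/22144 ≈ -0.21076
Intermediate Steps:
F(Z, I) = I*(-3 + I)
(-15*F(-14, 44) + 22393)/((90 + 36*12) + 21622) = (-660*(-3 + 44) + 22393)/((90 + 36*12) + 21622) = (-660*41 + 22393)/((90 + 432) + 21622) = (-15*1804 + 22393)/(522 + 21622) = (-27060 + 22393)/22144 = -4667*1/22144 = -4667/22144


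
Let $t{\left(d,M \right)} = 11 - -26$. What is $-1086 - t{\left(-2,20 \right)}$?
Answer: $-1123$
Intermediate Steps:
$t{\left(d,M \right)} = 37$ ($t{\left(d,M \right)} = 11 + 26 = 37$)
$-1086 - t{\left(-2,20 \right)} = -1086 - 37 = -1123$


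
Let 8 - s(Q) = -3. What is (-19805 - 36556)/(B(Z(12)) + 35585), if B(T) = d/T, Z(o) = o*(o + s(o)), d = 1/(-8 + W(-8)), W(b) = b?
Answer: -248890176/157143359 ≈ -1.5838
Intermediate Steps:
s(Q) = 11 (s(Q) = 8 - 1*(-3) = 8 + 3 = 11)
d = -1/16 (d = 1/(-8 - 8) = 1/(-16) = -1/16 ≈ -0.062500)
Z(o) = o*(11 + o) (Z(o) = o*(o + 11) = o*(11 + o))
B(T) = -1/(16*T)
(-19805 - 36556)/(B(Z(12)) + 35585) = (-19805 - 36556)/(-1/(12*(11 + 12))/16 + 35585) = -56361/(-1/(16*(12*23)) + 35585) = -56361/(-1/16/276 + 35585) = -56361/(-1/16*1/276 + 35585) = -56361/(-1/4416 + 35585) = -56361/157143359/4416 = -56361*4416/157143359 = -248890176/157143359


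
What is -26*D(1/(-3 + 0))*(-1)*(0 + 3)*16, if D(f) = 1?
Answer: 1248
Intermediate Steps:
-26*D(1/(-3 + 0))*(-1)*(0 + 3)*16 = -26*1*(-1)*(0 + 3)*16 = -(-26)*3*16 = -26*(-3)*16 = 78*16 = 1248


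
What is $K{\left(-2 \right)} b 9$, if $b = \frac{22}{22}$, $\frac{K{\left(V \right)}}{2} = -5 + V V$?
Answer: $-18$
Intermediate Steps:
$K{\left(V \right)} = -10 + 2 V^{2}$ ($K{\left(V \right)} = 2 \left(-5 + V V\right) = 2 \left(-5 + V^{2}\right) = -10 + 2 V^{2}$)
$b = 1$ ($b = 22 \cdot \frac{1}{22} = 1$)
$K{\left(-2 \right)} b 9 = \left(-10 + 2 \left(-2\right)^{2}\right) 1 \cdot 9 = \left(-10 + 2 \cdot 4\right) 1 \cdot 9 = \left(-10 + 8\right) 1 \cdot 9 = \left(-2\right) 1 \cdot 9 = \left(-2\right) 9 = -18$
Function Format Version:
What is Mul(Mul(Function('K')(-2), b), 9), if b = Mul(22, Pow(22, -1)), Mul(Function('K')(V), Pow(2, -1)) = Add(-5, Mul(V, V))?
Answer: -18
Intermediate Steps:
Function('K')(V) = Add(-10, Mul(2, Pow(V, 2))) (Function('K')(V) = Mul(2, Add(-5, Mul(V, V))) = Mul(2, Add(-5, Pow(V, 2))) = Add(-10, Mul(2, Pow(V, 2))))
b = 1 (b = Mul(22, Rational(1, 22)) = 1)
Mul(Mul(Function('K')(-2), b), 9) = Mul(Mul(Add(-10, Mul(2, Pow(-2, 2))), 1), 9) = Mul(Mul(Add(-10, Mul(2, 4)), 1), 9) = Mul(Mul(Add(-10, 8), 1), 9) = Mul(Mul(-2, 1), 9) = Mul(-2, 9) = -18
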